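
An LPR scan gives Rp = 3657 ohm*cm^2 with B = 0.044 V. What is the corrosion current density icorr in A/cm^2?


Apply the Stern-Geary relation: icorr = B / Rp
icorr = 0.044 / 3657 = 1.203×10^-5 A/cm^2

1.203×10^-5 A/cm^2


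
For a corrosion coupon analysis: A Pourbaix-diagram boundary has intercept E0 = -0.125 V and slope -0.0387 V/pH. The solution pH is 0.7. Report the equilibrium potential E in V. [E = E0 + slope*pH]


Apply the Pourbaix line equation: E = E0 + slope*pH
E = -0.125 + (-0.0387)*0.7 = -0.125 + (-0.02709) = -0.15209 V
Rounded to 3 decimal places: E = -0.152 V

-0.152 V


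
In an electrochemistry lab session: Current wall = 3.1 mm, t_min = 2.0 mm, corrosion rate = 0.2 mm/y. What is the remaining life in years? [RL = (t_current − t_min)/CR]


Apply the remaining-life relation: RL = (t_current − t_min) / CR
RL = (3.1 − 2.0) / 0.2 = 1.1 / 0.2 = 5.5 years

5.5 years


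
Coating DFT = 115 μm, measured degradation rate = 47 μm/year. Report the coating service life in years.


Service life = thickness / degradation rate
Life = 115 / 47 = 2.4 years

2.4 years


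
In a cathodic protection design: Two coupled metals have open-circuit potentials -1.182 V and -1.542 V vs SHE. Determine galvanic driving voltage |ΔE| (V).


Driving voltage is the absolute potential difference.
|ΔE| = |-1.182 − (-1.542)| = 0.36 V

0.36 V


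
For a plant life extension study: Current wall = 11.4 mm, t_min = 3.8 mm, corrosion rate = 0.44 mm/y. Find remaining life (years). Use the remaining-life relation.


Apply the remaining-life relation: RL = (t_current − t_min) / CR
RL = (11.4 − 3.8) / 0.44 = 7.6 / 0.44 = 17.3 years

17.3 years


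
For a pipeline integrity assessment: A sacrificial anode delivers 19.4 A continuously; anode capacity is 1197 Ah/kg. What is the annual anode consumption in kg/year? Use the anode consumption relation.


Annual consumption = current * hours per year / capacity
Rate = 19.4 * 8760 / 1197 = 142.0 kg/year

142.0 kg/year


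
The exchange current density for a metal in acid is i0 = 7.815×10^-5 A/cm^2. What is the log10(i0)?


i0 = 7.815×10^-5 A/cm^2
log10(i0) = -4.107

-4.107


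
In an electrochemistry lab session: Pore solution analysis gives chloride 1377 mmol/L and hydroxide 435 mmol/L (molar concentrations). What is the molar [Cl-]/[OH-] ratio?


Threshold parameter = [Cl-] / [OH-] (molar basis; both in mmol/L, so units cancel)
Ratio = 1377 / 435 = 3.17

3.17


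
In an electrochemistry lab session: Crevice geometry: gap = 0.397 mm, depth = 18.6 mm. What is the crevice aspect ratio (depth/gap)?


Aspect ratio = depth / gap
Ratio = 18.6 / 0.397 = 46.9

46.9


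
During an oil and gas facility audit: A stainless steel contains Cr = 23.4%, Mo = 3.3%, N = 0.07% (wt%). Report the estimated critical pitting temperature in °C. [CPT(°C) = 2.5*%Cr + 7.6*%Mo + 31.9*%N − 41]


Apply the ASTM G48 empirical CPT estimate: CPT(°C) = 2.5*%Cr + 7.6*%Mo + 31.9*%N − 41
2.5*23.4 = 58.5; 7.6*3.3 = 25.08; 31.9*0.07 = 2.233
CPT = 58.5 + 25.08 + 2.233 − 41 = 44.813 °C
Rounded to 0.1 °C: CPT ≈ 44.8 °C

44.8 °C


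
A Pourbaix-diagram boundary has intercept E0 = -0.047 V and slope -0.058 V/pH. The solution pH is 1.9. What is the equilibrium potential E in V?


Apply the Pourbaix line equation: E = E0 + slope*pH
E = -0.047 + (-0.058)*1.9 = -0.047 + (-0.1102) = -0.1572 V
Rounded to 3 decimal places: E = -0.157 V

-0.157 V


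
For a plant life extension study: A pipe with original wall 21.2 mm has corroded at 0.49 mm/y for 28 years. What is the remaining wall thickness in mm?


Remaining wall = original − CR × time
t = 21.2 − 0.49*28 = 21.2 − 13.72 = 7.48 mm

7.48 mm


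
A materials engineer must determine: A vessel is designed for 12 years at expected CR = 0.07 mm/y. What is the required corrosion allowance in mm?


Corrosion allowance = CR × design life
CA = 0.07 * 12 = 0.84 mm

0.84 mm


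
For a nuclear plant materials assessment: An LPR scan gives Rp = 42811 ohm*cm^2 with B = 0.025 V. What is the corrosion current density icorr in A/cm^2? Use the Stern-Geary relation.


Apply the Stern-Geary relation: icorr = B / Rp
icorr = 0.025 / 42811 = 5.84×10^-7 A/cm^2

5.84×10^-7 A/cm^2


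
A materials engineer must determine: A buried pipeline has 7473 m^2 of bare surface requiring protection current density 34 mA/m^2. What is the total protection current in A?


I = area * current density, then convert mA → A (÷1000)
I = 7473 * 34 / 1000 = 254.08 A

254.08 A


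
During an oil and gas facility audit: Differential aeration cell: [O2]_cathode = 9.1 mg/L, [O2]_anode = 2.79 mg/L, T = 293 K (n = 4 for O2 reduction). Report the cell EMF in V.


Apply the Nernst concentration-cell relation: E = (RT/nF)*ln(C_cathode/C_anode)
RT/nF = 8.314*293/(4*96485) = 0.00631187 V
ln(9.1/2.79) = 1.18223
E = 0.00631187 * 1.18223 = 0.00746 V

0.00746 V


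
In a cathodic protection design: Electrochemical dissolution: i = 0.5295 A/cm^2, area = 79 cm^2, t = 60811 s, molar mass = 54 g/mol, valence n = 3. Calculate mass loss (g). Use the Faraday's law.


Apply Faraday's law: m = i*A*t*M / (n*F)
Total charge passed Q = i*A*t = 0.5295*79*60811 = 2543754.5355 C
m = Q*M/(n*F) = 2543754.5355*54/(3*96485) = 474.5565 g

474.5565 g


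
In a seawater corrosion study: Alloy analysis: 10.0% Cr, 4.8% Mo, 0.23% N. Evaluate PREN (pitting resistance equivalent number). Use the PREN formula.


Apply the PREN formula: PREN = Cr + 3.3*Mo + 16*N
PREN = 10.0 + 3.3*4.8 + 16*0.23
PREN = 10.0 + 15.84 + 3.68 = 29.52

29.52


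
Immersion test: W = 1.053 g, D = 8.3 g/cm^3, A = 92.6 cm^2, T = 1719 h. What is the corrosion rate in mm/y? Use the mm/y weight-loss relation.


Apply the mm/y weight-loss relation: CR = 87600 * W / (D * A * T)
Numerator: 87600 * 1.053 = 92242.8
Denominator: 8.3 * 92.6 * 1719 = 1321189.02
CR = 92242.8 / 1321189.02 = 0.06982 mm/y

0.06982 mm/y


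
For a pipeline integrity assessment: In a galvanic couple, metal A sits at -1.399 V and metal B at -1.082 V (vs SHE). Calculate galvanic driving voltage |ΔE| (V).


Driving voltage is the absolute potential difference.
|ΔE| = |-1.399 − (-1.082)| = 0.317 V

0.317 V


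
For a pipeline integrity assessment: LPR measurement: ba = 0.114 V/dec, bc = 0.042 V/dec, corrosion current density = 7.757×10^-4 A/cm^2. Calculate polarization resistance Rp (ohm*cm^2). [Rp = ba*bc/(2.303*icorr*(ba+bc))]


Apply the Stern-Geary equation: Rp = ba*bc / (2.303*icorr*(ba+bc))
ba*bc = 0.114*0.042 = 0.004788
ba+bc = 0.156; 2.303*icorr*(ba+bc) = 2.303*7.757×10^-4*0.156 = 2.7868419×10^-4
Rp = 0.004788 / 2.7868419×10^-4 = 17.2 ohm*cm^2

17.2 ohm*cm^2


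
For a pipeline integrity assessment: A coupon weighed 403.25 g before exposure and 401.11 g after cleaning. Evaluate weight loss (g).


Weight loss = initial − final
WL = 403.25 − 401.11 = 2.14 g

2.14 g


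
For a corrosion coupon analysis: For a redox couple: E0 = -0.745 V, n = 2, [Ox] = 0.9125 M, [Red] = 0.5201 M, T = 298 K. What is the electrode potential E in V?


Apply the Nernst equation: E = E0 + (RT/nF)*ln([Ox]/[Red])
Step 1: RT/nF = 8.314*298/(2*96485) = 0.01283916 V
Step 2: [Ox]/[Red] = 0.9125/0.5201 = 1.75447
Step 3: ln(1.75447) = 0.562167
Step 4: correction = 0.01283916 * 0.562167 = 0.007 V
E = -0.745 + 0.007 = -0.738 V

-0.738 V


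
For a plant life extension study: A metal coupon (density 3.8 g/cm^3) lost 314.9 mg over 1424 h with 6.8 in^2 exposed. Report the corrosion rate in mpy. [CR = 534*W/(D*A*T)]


Apply the mpy weight-loss relation: CR = 534 * W / (D * A * T)
Numerator: 534 * 314.9 = 168156.6
Denominator: 3.8 * 6.8 * 1424 = 36796.16
CR = 168156.6 / 36796.16 = 4.57 mpy

4.57 mpy


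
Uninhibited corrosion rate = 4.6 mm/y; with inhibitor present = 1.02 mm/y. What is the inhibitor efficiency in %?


Apply the inhibitor-efficiency definition: IE = (CR_blank − CR_inh)/CR_blank × 100
IE = (4.6 − 1.02) / 4.6 × 100
IE = 3.58 / 4.6 × 100 = 77.8 %

77.8 %


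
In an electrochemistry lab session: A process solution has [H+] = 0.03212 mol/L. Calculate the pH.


pH = −log10[H+]
pH = −log10(0.03212) = 1.49

1.49


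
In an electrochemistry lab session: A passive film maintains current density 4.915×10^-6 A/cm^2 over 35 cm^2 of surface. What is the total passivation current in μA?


I = i_pass * A, then convert A → μA (×10^6)
I = 4.915×10^-6 * 35 * 10^6 = 172.03 μA

172.03 μA


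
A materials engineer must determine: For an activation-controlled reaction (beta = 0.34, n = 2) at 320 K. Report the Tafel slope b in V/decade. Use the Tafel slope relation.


Apply the Tafel slope relation: b = 2.303*R*T/(beta*n*F)
Numerator: 2.303 * 8.314 * 320 = 6127.09
Denominator: 0.34 * 2 * 96485 = 65609.8
b = 6127.09 / 65609.8 = 0.093 V/decade

0.093 V/decade


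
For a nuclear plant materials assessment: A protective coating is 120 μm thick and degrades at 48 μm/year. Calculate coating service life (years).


Service life = thickness / degradation rate
Life = 120 / 48 = 2.5 years

2.5 years


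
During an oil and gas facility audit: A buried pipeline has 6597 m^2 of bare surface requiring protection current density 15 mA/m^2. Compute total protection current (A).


I = area * current density, then convert mA → A (÷1000)
I = 6597 * 15 / 1000 = 98.96 A

98.96 A


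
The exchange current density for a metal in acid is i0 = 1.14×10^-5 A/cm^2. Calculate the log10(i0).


i0 = 1.14×10^-5 A/cm^2
log10(i0) = -4.943

-4.943


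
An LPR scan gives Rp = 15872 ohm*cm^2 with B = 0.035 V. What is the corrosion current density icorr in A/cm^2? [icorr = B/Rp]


Apply the Stern-Geary relation: icorr = B / Rp
icorr = 0.035 / 15872 = 2.205×10^-6 A/cm^2

2.205×10^-6 A/cm^2


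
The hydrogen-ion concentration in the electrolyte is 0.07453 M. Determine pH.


pH = −log10[H+]
pH = −log10(0.07453) = 1.13

1.13


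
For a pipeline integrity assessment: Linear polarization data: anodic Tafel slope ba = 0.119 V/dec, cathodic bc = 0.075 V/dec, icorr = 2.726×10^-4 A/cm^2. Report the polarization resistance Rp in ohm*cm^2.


Apply the Stern-Geary equation: Rp = ba*bc / (2.303*icorr*(ba+bc))
ba*bc = 0.119*0.075 = 0.008925
ba+bc = 0.194; 2.303*icorr*(ba+bc) = 2.303*2.726×10^-4*0.194 = 1.2179277×10^-4
Rp = 0.008925 / 1.2179277×10^-4 = 73.28 ohm*cm^2

73.28 ohm*cm^2


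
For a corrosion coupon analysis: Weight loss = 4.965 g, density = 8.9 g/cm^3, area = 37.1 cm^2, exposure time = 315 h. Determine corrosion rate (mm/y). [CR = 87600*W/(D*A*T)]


Apply the mm/y weight-loss relation: CR = 87600 * W / (D * A * T)
Numerator: 87600 * 4.965 = 434934.0
Denominator: 8.9 * 37.1 * 315 = 104009.85
CR = 434934.0 / 104009.85 = 4.18166 mm/y

4.18166 mm/y


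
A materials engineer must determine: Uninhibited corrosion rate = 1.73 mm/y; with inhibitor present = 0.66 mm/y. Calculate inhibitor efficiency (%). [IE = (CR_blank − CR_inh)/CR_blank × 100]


Apply the inhibitor-efficiency definition: IE = (CR_blank − CR_inh)/CR_blank × 100
IE = (1.73 − 0.66) / 1.73 × 100
IE = 1.07 / 1.73 × 100 = 61.8 %

61.8 %


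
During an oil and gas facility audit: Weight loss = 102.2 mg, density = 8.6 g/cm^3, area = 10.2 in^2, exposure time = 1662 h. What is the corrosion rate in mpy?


Apply the mpy weight-loss relation: CR = 534 * W / (D * A * T)
Numerator: 534 * 102.2 = 54574.8
Denominator: 8.6 * 10.2 * 1662 = 145790.64
CR = 54574.8 / 145790.64 = 0.37434 mpy

0.37434 mpy


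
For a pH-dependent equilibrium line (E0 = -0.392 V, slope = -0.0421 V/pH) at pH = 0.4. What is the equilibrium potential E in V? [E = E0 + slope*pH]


Apply the Pourbaix line equation: E = E0 + slope*pH
E = -0.392 + (-0.0421)*0.4 = -0.392 + (-0.01684) = -0.40884 V
Rounded to 4 decimal places: E = -0.4088 V

-0.4088 V


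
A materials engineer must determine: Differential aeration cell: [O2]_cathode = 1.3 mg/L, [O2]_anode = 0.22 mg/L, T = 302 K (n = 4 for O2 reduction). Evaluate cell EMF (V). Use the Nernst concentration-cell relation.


Apply the Nernst concentration-cell relation: E = (RT/nF)*ln(C_cathode/C_anode)
RT/nF = 8.314*302/(4*96485) = 0.00650575 V
ln(1.3/0.22) = 1.77649
E = 0.00650575 * 1.77649 = 0.01156 V

0.01156 V


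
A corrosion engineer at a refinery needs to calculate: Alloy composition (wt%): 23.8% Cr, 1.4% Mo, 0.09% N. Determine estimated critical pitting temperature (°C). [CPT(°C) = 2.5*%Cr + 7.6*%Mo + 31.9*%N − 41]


Apply the ASTM G48 empirical CPT estimate: CPT(°C) = 2.5*%Cr + 7.6*%Mo + 31.9*%N − 41
2.5*23.8 = 59.5; 7.6*1.4 = 10.64; 31.9*0.09 = 2.871
CPT = 59.5 + 10.64 + 2.871 − 41 = 32.011 °C
Rounded to 0.1 °C: CPT ≈ 32.0 °C

32.0 °C


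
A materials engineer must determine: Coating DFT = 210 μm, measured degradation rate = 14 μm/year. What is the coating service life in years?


Service life = thickness / degradation rate
Life = 210 / 14 = 15.0 years

15.0 years


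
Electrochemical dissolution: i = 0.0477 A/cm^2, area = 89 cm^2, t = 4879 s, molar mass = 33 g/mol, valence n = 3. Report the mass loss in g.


Apply Faraday's law: m = i*A*t*M / (n*F)
Total charge passed Q = i*A*t = 0.0477*89*4879 = 20712.8187 C
m = Q*M/(n*F) = 20712.8187*33/(3*96485) = 2.3614 g

2.3614 g


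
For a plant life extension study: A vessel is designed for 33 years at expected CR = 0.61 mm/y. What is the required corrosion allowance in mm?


Corrosion allowance = CR × design life
CA = 0.61 * 33 = 20.13 mm

20.13 mm


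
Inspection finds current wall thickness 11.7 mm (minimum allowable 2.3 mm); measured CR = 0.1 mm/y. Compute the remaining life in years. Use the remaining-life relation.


Apply the remaining-life relation: RL = (t_current − t_min) / CR
RL = (11.7 − 2.3) / 0.1 = 9.4 / 0.1 = 94.0 years

94.0 years


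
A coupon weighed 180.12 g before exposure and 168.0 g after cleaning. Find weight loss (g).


Weight loss = initial − final
WL = 180.12 − 168.0 = 12.12 g

12.12 g


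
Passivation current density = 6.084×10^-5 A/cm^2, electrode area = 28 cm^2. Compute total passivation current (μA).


I = i_pass * A, then convert A → μA (×10^6)
I = 6.084×10^-5 * 28 * 10^6 = 1703.52 μA

1703.52 μA


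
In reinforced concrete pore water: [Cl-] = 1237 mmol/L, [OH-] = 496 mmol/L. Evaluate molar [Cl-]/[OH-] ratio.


Threshold parameter = [Cl-] / [OH-] (molar basis; both in mmol/L, so units cancel)
Ratio = 1237 / 496 = 2.49

2.49


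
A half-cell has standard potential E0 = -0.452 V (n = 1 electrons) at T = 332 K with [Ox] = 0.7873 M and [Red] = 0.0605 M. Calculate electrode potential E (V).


Apply the Nernst equation: E = E0 + (RT/nF)*ln([Ox]/[Red])
Step 1: RT/nF = 8.314*332/(1*96485) = 0.02860805 V
Step 2: [Ox]/[Red] = 0.7873/0.0605 = 13.013223
Step 3: ln(13.013223) = 2.565966
Step 4: correction = 0.02860805 * 2.565966 = 0.073 V
E = -0.452 + 0.073 = -0.379 V

-0.379 V


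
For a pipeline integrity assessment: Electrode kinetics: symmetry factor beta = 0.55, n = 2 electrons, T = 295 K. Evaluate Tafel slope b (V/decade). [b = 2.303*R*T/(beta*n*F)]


Apply the Tafel slope relation: b = 2.303*R*T/(beta*n*F)
Numerator: 2.303 * 8.314 * 295 = 5648.41
Denominator: 0.55 * 2 * 96485 = 106133.5
b = 5648.41 / 106133.5 = 0.053 V/decade

0.053 V/decade


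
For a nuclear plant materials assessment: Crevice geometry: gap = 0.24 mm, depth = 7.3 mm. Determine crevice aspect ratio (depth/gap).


Aspect ratio = depth / gap
Ratio = 7.3 / 0.24 = 30.4

30.4


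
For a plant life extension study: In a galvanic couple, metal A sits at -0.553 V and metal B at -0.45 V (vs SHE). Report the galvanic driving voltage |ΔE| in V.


Driving voltage is the absolute potential difference.
|ΔE| = |-0.553 − (-0.45)| = 0.103 V

0.103 V


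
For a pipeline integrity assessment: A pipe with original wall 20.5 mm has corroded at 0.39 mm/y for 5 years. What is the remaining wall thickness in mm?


Remaining wall = original − CR × time
t = 20.5 − 0.39*5 = 20.5 − 1.95 = 18.55 mm

18.55 mm


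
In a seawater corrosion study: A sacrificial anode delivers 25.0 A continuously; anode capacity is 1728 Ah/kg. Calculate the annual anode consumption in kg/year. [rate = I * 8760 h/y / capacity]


Annual consumption = current * hours per year / capacity
Rate = 25.0 * 8760 / 1728 = 126.7 kg/year

126.7 kg/year


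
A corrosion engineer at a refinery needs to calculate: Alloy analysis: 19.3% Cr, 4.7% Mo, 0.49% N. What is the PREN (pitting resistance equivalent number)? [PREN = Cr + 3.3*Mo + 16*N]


Apply the PREN formula: PREN = Cr + 3.3*Mo + 16*N
PREN = 19.3 + 3.3*4.7 + 16*0.49
PREN = 19.3 + 15.51 + 7.84 = 42.65

42.65


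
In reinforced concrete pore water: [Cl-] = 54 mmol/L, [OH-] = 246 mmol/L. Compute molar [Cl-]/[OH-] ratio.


Threshold parameter = [Cl-] / [OH-] (molar basis; both in mmol/L, so units cancel)
Ratio = 54 / 246 = 0.22

0.22


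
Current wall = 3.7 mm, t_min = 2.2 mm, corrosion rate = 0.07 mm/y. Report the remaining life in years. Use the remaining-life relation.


Apply the remaining-life relation: RL = (t_current − t_min) / CR
RL = (3.7 − 2.2) / 0.07 = 1.5 / 0.07 = 21.4 years

21.4 years


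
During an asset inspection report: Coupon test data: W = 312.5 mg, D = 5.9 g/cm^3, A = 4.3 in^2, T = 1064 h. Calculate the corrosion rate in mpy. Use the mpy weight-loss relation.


Apply the mpy weight-loss relation: CR = 534 * W / (D * A * T)
Numerator: 534 * 312.5 = 166875.0
Denominator: 5.9 * 4.3 * 1064 = 26993.68
CR = 166875.0 / 26993.68 = 6.182 mpy

6.182 mpy


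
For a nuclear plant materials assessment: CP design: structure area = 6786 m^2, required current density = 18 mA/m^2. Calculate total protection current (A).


I = area * current density, then convert mA → A (÷1000)
I = 6786 * 18 / 1000 = 122.15 A

122.15 A


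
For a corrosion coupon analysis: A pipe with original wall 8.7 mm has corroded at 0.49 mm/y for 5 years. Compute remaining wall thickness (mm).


Remaining wall = original − CR × time
t = 8.7 − 0.49*5 = 8.7 − 2.45 = 6.25 mm

6.25 mm


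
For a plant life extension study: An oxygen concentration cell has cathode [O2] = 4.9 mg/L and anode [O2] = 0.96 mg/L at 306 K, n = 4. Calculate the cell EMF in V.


Apply the Nernst concentration-cell relation: E = (RT/nF)*ln(C_cathode/C_anode)
RT/nF = 8.314*306/(4*96485) = 0.00659192 V
ln(4.9/0.96) = 1.63006
E = 0.00659192 * 1.63006 = 0.01075 V

0.01075 V


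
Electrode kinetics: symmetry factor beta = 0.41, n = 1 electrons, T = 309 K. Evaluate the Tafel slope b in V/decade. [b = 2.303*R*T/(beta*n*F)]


Apply the Tafel slope relation: b = 2.303*R*T/(beta*n*F)
Numerator: 2.303 * 8.314 * 309 = 5916.47
Denominator: 0.41 * 1 * 96485 = 39558.85
b = 5916.47 / 39558.85 = 0.1496 V/decade

0.1496 V/decade


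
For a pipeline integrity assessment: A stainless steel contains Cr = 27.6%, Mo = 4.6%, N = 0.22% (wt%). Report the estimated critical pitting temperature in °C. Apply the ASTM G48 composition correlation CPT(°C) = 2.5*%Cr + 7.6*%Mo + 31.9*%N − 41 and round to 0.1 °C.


Apply the ASTM G48 empirical CPT estimate: CPT(°C) = 2.5*%Cr + 7.6*%Mo + 31.9*%N − 41
2.5*27.6 = 69; 7.6*4.6 = 34.96; 31.9*0.22 = 7.018
CPT = 69 + 34.96 + 7.018 − 41 = 69.978 °C
Rounded to 0.1 °C: CPT ≈ 70.0 °C

70.0 °C


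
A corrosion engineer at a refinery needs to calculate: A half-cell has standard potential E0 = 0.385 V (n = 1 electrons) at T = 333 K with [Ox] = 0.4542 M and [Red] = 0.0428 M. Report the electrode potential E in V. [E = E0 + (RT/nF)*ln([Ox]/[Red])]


Apply the Nernst equation: E = E0 + (RT/nF)*ln([Ox]/[Red])
Step 1: RT/nF = 8.314*333/(1*96485) = 0.02869422 V
Step 2: [Ox]/[Red] = 0.4542/0.0428 = 10.61215
Step 3: ln(10.61215) = 2.362
Step 4: correction = 0.02869422 * 2.362 = 0.0678 V
E = 0.385 + 0.0678 = 0.4528 V

0.4528 V


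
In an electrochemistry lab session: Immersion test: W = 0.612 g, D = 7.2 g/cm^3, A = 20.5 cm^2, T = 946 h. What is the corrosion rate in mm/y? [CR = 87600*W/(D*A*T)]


Apply the mm/y weight-loss relation: CR = 87600 * W / (D * A * T)
Numerator: 87600 * 0.612 = 53611.2
Denominator: 7.2 * 20.5 * 946 = 139629.6
CR = 53611.2 / 139629.6 = 0.384 mm/y

0.384 mm/y


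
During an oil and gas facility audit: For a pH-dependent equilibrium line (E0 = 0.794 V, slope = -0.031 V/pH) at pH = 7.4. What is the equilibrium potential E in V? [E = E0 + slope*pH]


Apply the Pourbaix line equation: E = E0 + slope*pH
E = 0.794 + (-0.031)*7.4 = 0.794 + (-0.2294) = 0.5646 V
Rounded to 3 decimal places: E = 0.565 V

0.565 V


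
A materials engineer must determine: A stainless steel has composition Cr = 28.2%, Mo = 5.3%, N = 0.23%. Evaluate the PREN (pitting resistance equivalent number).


Apply the PREN formula: PREN = Cr + 3.3*Mo + 16*N
PREN = 28.2 + 3.3*5.3 + 16*0.23
PREN = 28.2 + 17.49 + 3.68 = 49.37

49.37


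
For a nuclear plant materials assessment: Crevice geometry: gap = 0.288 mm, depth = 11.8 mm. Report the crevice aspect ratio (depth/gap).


Aspect ratio = depth / gap
Ratio = 11.8 / 0.288 = 41.0

41.0


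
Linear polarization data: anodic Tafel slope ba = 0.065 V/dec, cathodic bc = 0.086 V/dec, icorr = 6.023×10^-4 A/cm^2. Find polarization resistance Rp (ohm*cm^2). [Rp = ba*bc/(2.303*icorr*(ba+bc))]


Apply the Stern-Geary equation: Rp = ba*bc / (2.303*icorr*(ba+bc))
ba*bc = 0.065*0.086 = 0.00559
ba+bc = 0.151; 2.303*icorr*(ba+bc) = 2.303*6.023×10^-4*0.151 = 2.0945163×10^-4
Rp = 0.00559 / 2.0945163×10^-4 = 26.7 ohm*cm^2

26.7 ohm*cm^2


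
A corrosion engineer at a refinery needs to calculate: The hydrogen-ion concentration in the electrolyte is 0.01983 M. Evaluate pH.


pH = −log10[H+]
pH = −log10(0.01983) = 1.7

1.7


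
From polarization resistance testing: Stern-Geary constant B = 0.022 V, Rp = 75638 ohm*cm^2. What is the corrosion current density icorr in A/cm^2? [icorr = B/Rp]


Apply the Stern-Geary relation: icorr = B / Rp
icorr = 0.022 / 75638 = 2.909×10^-7 A/cm^2

2.909×10^-7 A/cm^2


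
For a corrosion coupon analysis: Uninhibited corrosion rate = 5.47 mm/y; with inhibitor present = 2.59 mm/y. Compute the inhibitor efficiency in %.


Apply the inhibitor-efficiency definition: IE = (CR_blank − CR_inh)/CR_blank × 100
IE = (5.47 − 2.59) / 5.47 × 100
IE = 2.88 / 5.47 × 100 = 52.7 %

52.7 %


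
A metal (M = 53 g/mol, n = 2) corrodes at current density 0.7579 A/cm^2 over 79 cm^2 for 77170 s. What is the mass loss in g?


Apply Faraday's law: m = i*A*t*M / (n*F)
Total charge passed Q = i*A*t = 0.7579*79*77170 = 4620484.297 C
m = Q*M/(n*F) = 4620484.297*53/(2*96485) = 1269.03492 g

1269.03492 g


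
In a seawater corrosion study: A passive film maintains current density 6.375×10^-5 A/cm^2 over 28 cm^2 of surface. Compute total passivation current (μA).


I = i_pass * A, then convert A → μA (×10^6)
I = 6.375×10^-5 * 28 * 10^6 = 1785.0 μA

1785.0 μA


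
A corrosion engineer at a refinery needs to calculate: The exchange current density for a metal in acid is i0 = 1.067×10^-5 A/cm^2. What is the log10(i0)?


i0 = 1.067×10^-5 A/cm^2
log10(i0) = -4.972

-4.972


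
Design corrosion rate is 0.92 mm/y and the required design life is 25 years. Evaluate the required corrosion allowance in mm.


Corrosion allowance = CR × design life
CA = 0.92 * 25 = 23.0 mm

23.0 mm


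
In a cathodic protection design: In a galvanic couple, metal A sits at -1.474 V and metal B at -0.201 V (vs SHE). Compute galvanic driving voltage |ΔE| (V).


Driving voltage is the absolute potential difference.
|ΔE| = |-1.474 − (-0.201)| = 1.273 V

1.273 V


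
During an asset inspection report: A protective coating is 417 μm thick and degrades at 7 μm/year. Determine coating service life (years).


Service life = thickness / degradation rate
Life = 417 / 7 = 59.6 years

59.6 years


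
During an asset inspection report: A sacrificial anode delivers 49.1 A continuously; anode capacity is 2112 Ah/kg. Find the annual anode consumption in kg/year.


Annual consumption = current * hours per year / capacity
Rate = 49.1 * 8760 / 2112 = 203.7 kg/year

203.7 kg/year


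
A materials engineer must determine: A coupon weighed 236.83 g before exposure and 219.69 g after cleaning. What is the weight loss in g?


Weight loss = initial − final
WL = 236.83 − 219.69 = 17.14 g

17.14 g


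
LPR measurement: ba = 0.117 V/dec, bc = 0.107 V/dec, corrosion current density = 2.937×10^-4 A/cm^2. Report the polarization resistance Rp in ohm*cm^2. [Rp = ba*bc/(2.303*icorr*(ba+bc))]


Apply the Stern-Geary equation: Rp = ba*bc / (2.303*icorr*(ba+bc))
ba*bc = 0.117*0.107 = 0.012519
ba+bc = 0.224; 2.303*icorr*(ba+bc) = 2.303*2.937×10^-4*0.224 = 1.5151161×10^-4
Rp = 0.012519 / 1.5151161×10^-4 = 82.63 ohm*cm^2

82.63 ohm*cm^2


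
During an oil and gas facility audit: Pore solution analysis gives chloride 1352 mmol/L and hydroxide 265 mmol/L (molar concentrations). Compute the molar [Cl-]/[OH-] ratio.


Threshold parameter = [Cl-] / [OH-] (molar basis; both in mmol/L, so units cancel)
Ratio = 1352 / 265 = 5.1

5.1


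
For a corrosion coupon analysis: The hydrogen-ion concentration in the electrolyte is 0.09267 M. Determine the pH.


pH = −log10[H+]
pH = −log10(0.09267) = 1.03

1.03


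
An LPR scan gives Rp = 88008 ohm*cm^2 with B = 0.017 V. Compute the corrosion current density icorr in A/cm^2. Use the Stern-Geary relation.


Apply the Stern-Geary relation: icorr = B / Rp
icorr = 0.017 / 88008 = 1.932×10^-7 A/cm^2

1.932×10^-7 A/cm^2


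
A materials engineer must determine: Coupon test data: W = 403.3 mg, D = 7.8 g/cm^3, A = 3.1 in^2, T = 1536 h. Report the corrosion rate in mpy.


Apply the mpy weight-loss relation: CR = 534 * W / (D * A * T)
Numerator: 534 * 403.3 = 215362.2
Denominator: 7.8 * 3.1 * 1536 = 37140.48
CR = 215362.2 / 37140.48 = 5.799 mpy

5.799 mpy


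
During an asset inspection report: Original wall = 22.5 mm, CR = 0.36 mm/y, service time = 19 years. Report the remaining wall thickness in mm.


Remaining wall = original − CR × time
t = 22.5 − 0.36*19 = 22.5 − 6.84 = 15.66 mm

15.66 mm


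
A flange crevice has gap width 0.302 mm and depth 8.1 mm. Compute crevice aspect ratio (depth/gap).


Aspect ratio = depth / gap
Ratio = 8.1 / 0.302 = 26.8

26.8


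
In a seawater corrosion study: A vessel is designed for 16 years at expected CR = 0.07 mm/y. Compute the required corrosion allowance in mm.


Corrosion allowance = CR × design life
CA = 0.07 * 16 = 1.12 mm

1.12 mm


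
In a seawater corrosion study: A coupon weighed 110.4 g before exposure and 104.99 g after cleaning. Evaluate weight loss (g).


Weight loss = initial − final
WL = 110.4 − 104.99 = 5.41 g

5.41 g


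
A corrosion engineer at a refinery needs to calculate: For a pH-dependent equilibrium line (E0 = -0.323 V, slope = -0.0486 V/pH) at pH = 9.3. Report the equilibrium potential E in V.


Apply the Pourbaix line equation: E = E0 + slope*pH
E = -0.323 + (-0.0486)*9.3 = -0.323 + (-0.45198) = -0.77498 V
Rounded to 4 decimal places: E = -0.7750 V

-0.7750 V


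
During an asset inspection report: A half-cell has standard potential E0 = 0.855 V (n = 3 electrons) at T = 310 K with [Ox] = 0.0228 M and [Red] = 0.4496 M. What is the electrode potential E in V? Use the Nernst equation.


Apply the Nernst equation: E = E0 + (RT/nF)*ln([Ox]/[Red])
Step 1: RT/nF = 8.314*310/(3*96485) = 0.00890411 V
Step 2: [Ox]/[Red] = 0.0228/0.4496 = 0.050712
Step 3: ln(0.050712) = -2.981593
Step 4: correction = 0.00890411 * -2.981593 = -0.0265 V
E = 0.855 + -0.0265 = 0.8285 V

0.8285 V


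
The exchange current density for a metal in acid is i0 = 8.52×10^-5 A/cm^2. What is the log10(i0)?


i0 = 8.52×10^-5 A/cm^2
log10(i0) = -4.07

-4.07


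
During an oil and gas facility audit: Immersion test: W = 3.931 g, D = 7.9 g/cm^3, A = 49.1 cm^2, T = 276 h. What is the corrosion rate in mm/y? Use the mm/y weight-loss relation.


Apply the mm/y weight-loss relation: CR = 87600 * W / (D * A * T)
Numerator: 87600 * 3.931 = 344355.6
Denominator: 7.9 * 49.1 * 276 = 107057.64
CR = 344355.6 / 107057.64 = 3.21654 mm/y

3.21654 mm/y


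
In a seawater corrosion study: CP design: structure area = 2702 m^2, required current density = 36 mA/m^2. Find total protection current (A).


I = area * current density, then convert mA → A (÷1000)
I = 2702 * 36 / 1000 = 97.27 A

97.27 A


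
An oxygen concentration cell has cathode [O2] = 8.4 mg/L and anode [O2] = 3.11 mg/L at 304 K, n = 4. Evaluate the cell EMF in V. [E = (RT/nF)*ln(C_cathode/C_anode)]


Apply the Nernst concentration-cell relation: E = (RT/nF)*ln(C_cathode/C_anode)
RT/nF = 8.314*304/(4*96485) = 0.00654883 V
ln(8.4/3.11) = 0.99361
E = 0.00654883 * 0.99361 = 0.00651 V

0.00651 V


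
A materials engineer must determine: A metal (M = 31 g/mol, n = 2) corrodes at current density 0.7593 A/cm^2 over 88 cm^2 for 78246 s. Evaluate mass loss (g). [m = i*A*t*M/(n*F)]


Apply Faraday's law: m = i*A*t*M / (n*F)
Total charge passed Q = i*A*t = 0.7593*88*78246 = 5228272.5264 C
m = Q*M/(n*F) = 5228272.5264*31/(2*96485) = 839.905 g

839.905 g


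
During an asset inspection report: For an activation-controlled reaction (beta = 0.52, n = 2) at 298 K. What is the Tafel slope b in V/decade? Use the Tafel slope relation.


Apply the Tafel slope relation: b = 2.303*R*T/(beta*n*F)
Numerator: 2.303 * 8.314 * 298 = 5705.85
Denominator: 0.52 * 2 * 96485 = 100344.4
b = 5705.85 / 100344.4 = 0.0569 V/decade

0.0569 V/decade


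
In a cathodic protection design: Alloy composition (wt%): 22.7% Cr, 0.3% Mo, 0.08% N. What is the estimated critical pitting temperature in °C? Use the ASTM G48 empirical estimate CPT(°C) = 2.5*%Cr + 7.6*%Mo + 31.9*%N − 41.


Apply the ASTM G48 empirical CPT estimate: CPT(°C) = 2.5*%Cr + 7.6*%Mo + 31.9*%N − 41
2.5*22.7 = 56.75; 7.6*0.3 = 2.28; 31.9*0.08 = 2.552
CPT = 56.75 + 2.28 + 2.552 − 41 = 20.582 °C
Rounded to 0.1 °C: CPT ≈ 20.6 °C

20.6 °C


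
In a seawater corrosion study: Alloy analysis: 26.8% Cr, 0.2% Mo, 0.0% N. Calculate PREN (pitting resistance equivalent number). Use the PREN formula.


Apply the PREN formula: PREN = Cr + 3.3*Mo + 16*N
PREN = 26.8 + 3.3*0.2 + 16*0.0
PREN = 26.8 + 0.66 + 0.0 = 27.46

27.46


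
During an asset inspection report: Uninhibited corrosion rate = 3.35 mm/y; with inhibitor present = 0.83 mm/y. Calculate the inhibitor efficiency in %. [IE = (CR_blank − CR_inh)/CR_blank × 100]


Apply the inhibitor-efficiency definition: IE = (CR_blank − CR_inh)/CR_blank × 100
IE = (3.35 − 0.83) / 3.35 × 100
IE = 2.52 / 3.35 × 100 = 75.2 %

75.2 %


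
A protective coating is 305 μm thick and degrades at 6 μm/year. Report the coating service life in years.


Service life = thickness / degradation rate
Life = 305 / 6 = 50.8 years

50.8 years


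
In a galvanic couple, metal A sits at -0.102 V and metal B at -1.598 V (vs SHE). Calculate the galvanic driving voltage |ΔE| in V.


Driving voltage is the absolute potential difference.
|ΔE| = |-0.102 − (-1.598)| = 1.496 V

1.496 V


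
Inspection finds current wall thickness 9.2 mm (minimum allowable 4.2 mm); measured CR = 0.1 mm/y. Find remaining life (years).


Apply the remaining-life relation: RL = (t_current − t_min) / CR
RL = (9.2 − 4.2) / 0.1 = 5.0 / 0.1 = 50.0 years

50.0 years


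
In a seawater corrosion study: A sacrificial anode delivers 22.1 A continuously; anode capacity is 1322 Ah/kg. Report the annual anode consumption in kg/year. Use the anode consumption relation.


Annual consumption = current * hours per year / capacity
Rate = 22.1 * 8760 / 1322 = 146.4 kg/year

146.4 kg/year


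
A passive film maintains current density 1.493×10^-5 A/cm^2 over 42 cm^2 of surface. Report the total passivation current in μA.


I = i_pass * A, then convert A → μA (×10^6)
I = 1.493×10^-5 * 42 * 10^6 = 627.06 μA

627.06 μA


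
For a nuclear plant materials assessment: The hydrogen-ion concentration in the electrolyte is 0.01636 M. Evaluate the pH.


pH = −log10[H+]
pH = −log10(0.01636) = 1.79

1.79


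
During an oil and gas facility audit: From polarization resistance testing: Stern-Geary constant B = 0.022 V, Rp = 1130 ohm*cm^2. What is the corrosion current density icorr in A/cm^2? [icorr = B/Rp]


Apply the Stern-Geary relation: icorr = B / Rp
icorr = 0.022 / 1130 = 1.947×10^-5 A/cm^2

1.947×10^-5 A/cm^2


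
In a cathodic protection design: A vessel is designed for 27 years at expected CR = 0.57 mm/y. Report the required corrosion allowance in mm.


Corrosion allowance = CR × design life
CA = 0.57 * 27 = 15.39 mm

15.39 mm


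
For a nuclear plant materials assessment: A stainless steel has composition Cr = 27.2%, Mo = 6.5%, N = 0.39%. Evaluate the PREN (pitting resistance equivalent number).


Apply the PREN formula: PREN = Cr + 3.3*Mo + 16*N
PREN = 27.2 + 3.3*6.5 + 16*0.39
PREN = 27.2 + 21.45 + 6.24 = 54.89

54.89


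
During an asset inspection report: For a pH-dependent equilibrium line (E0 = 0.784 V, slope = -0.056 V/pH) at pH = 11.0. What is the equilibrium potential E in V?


Apply the Pourbaix line equation: E = E0 + slope*pH
E = 0.784 + (-0.056)*11.0 = 0.784 + (-0.616) = 0.168 V
Rounded to 3 decimal places: E = 0.168 V

0.168 V


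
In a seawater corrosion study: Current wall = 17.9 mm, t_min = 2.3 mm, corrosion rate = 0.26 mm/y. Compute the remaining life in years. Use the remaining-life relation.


Apply the remaining-life relation: RL = (t_current − t_min) / CR
RL = (17.9 − 2.3) / 0.26 = 15.6 / 0.26 = 60.0 years

60.0 years


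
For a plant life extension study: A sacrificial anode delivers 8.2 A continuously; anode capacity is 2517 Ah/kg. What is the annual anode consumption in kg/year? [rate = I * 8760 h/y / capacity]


Annual consumption = current * hours per year / capacity
Rate = 8.2 * 8760 / 2517 = 28.5 kg/year

28.5 kg/year


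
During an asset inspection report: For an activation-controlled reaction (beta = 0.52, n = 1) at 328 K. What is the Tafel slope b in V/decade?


Apply the Tafel slope relation: b = 2.303*R*T/(beta*n*F)
Numerator: 2.303 * 8.314 * 328 = 6280.26
Denominator: 0.52 * 1 * 96485 = 50172.2
b = 6280.26 / 50172.2 = 0.125 V/decade

0.125 V/decade


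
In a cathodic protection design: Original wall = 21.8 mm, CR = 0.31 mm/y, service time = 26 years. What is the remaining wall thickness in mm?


Remaining wall = original − CR × time
t = 21.8 − 0.31*26 = 21.8 − 8.06 = 13.74 mm

13.74 mm


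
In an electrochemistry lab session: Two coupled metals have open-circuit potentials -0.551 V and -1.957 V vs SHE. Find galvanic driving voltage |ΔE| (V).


Driving voltage is the absolute potential difference.
|ΔE| = |-0.551 − (-1.957)| = 1.406 V

1.406 V


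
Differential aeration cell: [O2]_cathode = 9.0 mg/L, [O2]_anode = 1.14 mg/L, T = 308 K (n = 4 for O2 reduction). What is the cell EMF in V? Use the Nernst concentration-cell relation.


Apply the Nernst concentration-cell relation: E = (RT/nF)*ln(C_cathode/C_anode)
RT/nF = 8.314*308/(4*96485) = 0.006635 V
ln(9.0/1.14) = 2.0662
E = 0.006635 * 2.0662 = 0.01371 V

0.01371 V


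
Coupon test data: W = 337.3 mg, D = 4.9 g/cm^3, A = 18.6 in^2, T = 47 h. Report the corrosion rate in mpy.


Apply the mpy weight-loss relation: CR = 534 * W / (D * A * T)
Numerator: 534 * 337.3 = 180118.2
Denominator: 4.9 * 18.6 * 47 = 4283.58
CR = 180118.2 / 4283.58 = 42.049 mpy

42.049 mpy


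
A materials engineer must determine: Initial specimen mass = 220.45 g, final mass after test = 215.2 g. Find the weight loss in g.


Weight loss = initial − final
WL = 220.45 − 215.2 = 5.25 g

5.25 g


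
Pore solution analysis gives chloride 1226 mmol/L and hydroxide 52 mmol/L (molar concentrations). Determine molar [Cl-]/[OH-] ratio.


Threshold parameter = [Cl-] / [OH-] (molar basis; both in mmol/L, so units cancel)
Ratio = 1226 / 52 = 23.58

23.58


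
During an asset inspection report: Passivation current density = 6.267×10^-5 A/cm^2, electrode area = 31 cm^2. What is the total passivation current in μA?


I = i_pass * A, then convert A → μA (×10^6)
I = 6.267×10^-5 * 31 * 10^6 = 1942.77 μA

1942.77 μA


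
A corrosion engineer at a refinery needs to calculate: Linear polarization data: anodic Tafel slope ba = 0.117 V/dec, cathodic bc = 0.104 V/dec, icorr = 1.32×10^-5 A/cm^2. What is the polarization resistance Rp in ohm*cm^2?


Apply the Stern-Geary equation: Rp = ba*bc / (2.303*icorr*(ba+bc))
ba*bc = 0.117*0.104 = 0.012168
ba+bc = 0.221; 2.303*icorr*(ba+bc) = 2.303*1.32×10^-5*0.221 = 6.7183116×10^-6
Rp = 0.012168 / 6.7183116×10^-6 = 1811.2 ohm*cm^2

1811.2 ohm*cm^2


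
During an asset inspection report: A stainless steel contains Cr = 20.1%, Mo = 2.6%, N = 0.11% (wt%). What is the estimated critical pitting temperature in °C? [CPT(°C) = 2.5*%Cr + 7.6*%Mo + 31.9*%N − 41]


Apply the ASTM G48 empirical CPT estimate: CPT(°C) = 2.5*%Cr + 7.6*%Mo + 31.9*%N − 41
2.5*20.1 = 50.25; 7.6*2.6 = 19.76; 31.9*0.11 = 3.509
CPT = 50.25 + 19.76 + 3.509 − 41 = 32.519 °C
Rounded to 0.1 °C: CPT ≈ 32.5 °C

32.5 °C


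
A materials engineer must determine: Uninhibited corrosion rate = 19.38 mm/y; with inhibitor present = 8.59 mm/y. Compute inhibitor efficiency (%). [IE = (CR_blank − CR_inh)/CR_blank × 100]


Apply the inhibitor-efficiency definition: IE = (CR_blank − CR_inh)/CR_blank × 100
IE = (19.38 − 8.59) / 19.38 × 100
IE = 10.79 / 19.38 × 100 = 55.7 %

55.7 %


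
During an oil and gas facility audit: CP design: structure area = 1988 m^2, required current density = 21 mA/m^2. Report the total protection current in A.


I = area * current density, then convert mA → A (÷1000)
I = 1988 * 21 / 1000 = 41.75 A

41.75 A


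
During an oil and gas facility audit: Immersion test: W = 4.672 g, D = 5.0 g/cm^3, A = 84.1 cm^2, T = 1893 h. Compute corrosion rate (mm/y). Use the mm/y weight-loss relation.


Apply the mm/y weight-loss relation: CR = 87600 * W / (D * A * T)
Numerator: 87600 * 4.672 = 409267.2
Denominator: 5.0 * 84.1 * 1893 = 796006.5
CR = 409267.2 / 796006.5 = 0.514151 mm/y

0.514151 mm/y


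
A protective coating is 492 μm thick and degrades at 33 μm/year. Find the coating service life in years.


Service life = thickness / degradation rate
Life = 492 / 33 = 14.9 years

14.9 years


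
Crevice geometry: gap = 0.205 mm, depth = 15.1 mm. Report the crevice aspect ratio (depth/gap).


Aspect ratio = depth / gap
Ratio = 15.1 / 0.205 = 73.7

73.7


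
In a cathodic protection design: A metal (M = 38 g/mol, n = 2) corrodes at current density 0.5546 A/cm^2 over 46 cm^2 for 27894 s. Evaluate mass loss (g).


Apply Faraday's law: m = i*A*t*M / (n*F)
Total charge passed Q = i*A*t = 0.5546*46*27894 = 711620.5704 C
m = Q*M/(n*F) = 711620.5704*38/(2*96485) = 140.1336 g

140.1336 g


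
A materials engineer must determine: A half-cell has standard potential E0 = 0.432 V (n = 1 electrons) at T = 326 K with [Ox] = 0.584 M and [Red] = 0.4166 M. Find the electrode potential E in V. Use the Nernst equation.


Apply the Nernst equation: E = E0 + (RT/nF)*ln([Ox]/[Red])
Step 1: RT/nF = 8.314*326/(1*96485) = 0.02809104 V
Step 2: [Ox]/[Red] = 0.584/0.4166 = 1.401824
Step 3: ln(1.401824) = 0.337774
Step 4: correction = 0.02809104 * 0.337774 = 0.009 V
E = 0.432 + 0.009 = 0.441 V

0.441 V


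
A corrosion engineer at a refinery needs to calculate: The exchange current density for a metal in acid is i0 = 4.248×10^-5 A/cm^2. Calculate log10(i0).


i0 = 4.248×10^-5 A/cm^2
log10(i0) = -4.372

-4.372


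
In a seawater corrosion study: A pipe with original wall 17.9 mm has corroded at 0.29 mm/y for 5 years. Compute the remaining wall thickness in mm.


Remaining wall = original − CR × time
t = 17.9 − 0.29*5 = 17.9 − 1.45 = 16.45 mm

16.45 mm
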